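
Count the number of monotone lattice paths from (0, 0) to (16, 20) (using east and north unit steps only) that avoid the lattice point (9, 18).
Number of paths = 7139146410

Total paths from (0, 0) to (16, 20): C(36, 16) = 7307872110. Paths through (9, 18): (paths (0, 0) → (9, 18)) × (paths (9, 18) → (16, 20)) = C(27, 9) · C(9, 7) = 4686825 · 36 = 168725700. Avoidance count = 7307872110 − 168725700 = 7139146410.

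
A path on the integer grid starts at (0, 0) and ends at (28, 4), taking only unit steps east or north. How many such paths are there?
Number of paths = 35960

A monotone lattice path from (0, 0) to (28, 4) consists of 28 east steps and 4 north steps in some order, so it is determined by which 28 of the 32 steps are east. The count is C(32, 28) = 35960.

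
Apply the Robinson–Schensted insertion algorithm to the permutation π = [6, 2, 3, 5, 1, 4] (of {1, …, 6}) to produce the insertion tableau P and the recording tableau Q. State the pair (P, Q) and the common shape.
P = [1, 3, 4] / [2, 5] / [6];  Q = [1, 3, 4] / [2, 6] / [5];  common shape = (3, 2, 1)

Row-insert the values π_1, π_2, … into P one at a time, bumping the leftmost entry strictly greater than the inserted value down to the next row. The recording tableau Q records, in position (i, j), the step at which that cell was added to P.
  Insert 6 (step 1): P = [6];  Q = [1]
  Insert 2 (step 2): P = [2] / [6];  Q = [1] / [2]
  Insert 3 (step 3): P = [2, 3] / [6];  Q = [1, 3] / [2]
  Insert 5 (step 4): P = [2, 3, 5] / [6];  Q = [1, 3, 4] / [2]
  Insert 1 (step 5): P = [1, 3, 5] / [2] / [6];  Q = [1, 3, 4] / [2] / [5]
  Insert 4 (step 6): P = [1, 3, 4] / [2, 5] / [6];  Q = [1, 3, 4] / [2, 6] / [5]
Final shape: (3, 2, 1).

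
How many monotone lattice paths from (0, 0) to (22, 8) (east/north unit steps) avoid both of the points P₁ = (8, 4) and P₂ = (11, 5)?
Number of paths = 3468993

Inclusion–exclusion. Total paths: C(30, 22) = 5852925. Through P₁: C(12, 8)·C(18, 14) = 1514700. Through P₂: C(16, 11)·C(14, 11) = 1589952. Since P₁ is strictly southwest of P₂, a monotone path through both must visit P₁ then P₂; paths through both = C(12, 8)·C(4, 3)·C(14, 11) = 720720. Avoid both = 5852925 − 1514700 − 1589952 + 720720 = 3468993.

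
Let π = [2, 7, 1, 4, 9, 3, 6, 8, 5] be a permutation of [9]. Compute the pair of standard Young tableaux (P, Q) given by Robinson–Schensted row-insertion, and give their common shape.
P = [1, 3, 5, 8] / [2, 4, 6] / [7, 9];  Q = [1, 2, 5, 8] / [3, 4, 7] / [6, 9];  common shape = (4, 3, 2)

Row-insert the values π_1, π_2, … into P one at a time, bumping the leftmost entry strictly greater than the inserted value down to the next row. The recording tableau Q records, in position (i, j), the step at which that cell was added to P.
  Insert 2 (step 1): P = [2];  Q = [1]
  Insert 7 (step 2): P = [2, 7];  Q = [1, 2]
  Insert 1 (step 3): P = [1, 7] / [2];  Q = [1, 2] / [3]
  Insert 4 (step 4): P = [1, 4] / [2, 7];  Q = [1, 2] / [3, 4]
  Insert 9 (step 5): P = [1, 4, 9] / [2, 7];  Q = [1, 2, 5] / [3, 4]
  Insert 3 (step 6): P = [1, 3, 9] / [2, 4] / [7];  Q = [1, 2, 5] / [3, 4] / [6]
  Insert 6 (step 7): P = [1, 3, 6] / [2, 4, 9] / [7];  Q = [1, 2, 5] / [3, 4, 7] / [6]
  Insert 8 (step 8): P = [1, 3, 6, 8] / [2, 4, 9] / [7];  Q = [1, 2, 5, 8] / [3, 4, 7] / [6]
  Insert 5 (step 9): P = [1, 3, 5, 8] / [2, 4, 6] / [7, 9];  Q = [1, 2, 5, 8] / [3, 4, 7] / [6, 9]
Final shape: (4, 3, 2).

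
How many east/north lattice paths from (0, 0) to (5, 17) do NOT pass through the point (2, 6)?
Number of paths = 16142

Total paths from (0, 0) to (5, 17): C(22, 5) = 26334. Paths through (2, 6): (paths (0, 0) → (2, 6)) × (paths (2, 6) → (5, 17)) = C(8, 2) · C(14, 3) = 28 · 364 = 10192. Avoidance count = 26334 − 10192 = 16142.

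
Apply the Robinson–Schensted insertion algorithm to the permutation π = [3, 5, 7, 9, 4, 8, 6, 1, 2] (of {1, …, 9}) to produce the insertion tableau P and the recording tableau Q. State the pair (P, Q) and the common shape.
P = [1, 2, 6, 8] / [3, 4] / [5, 7] / [9];  Q = [1, 2, 3, 4] / [5, 6] / [7, 9] / [8];  common shape = (4, 2, 2, 1)

Row-insert the values π_1, π_2, … into P one at a time, bumping the leftmost entry strictly greater than the inserted value down to the next row. The recording tableau Q records, in position (i, j), the step at which that cell was added to P.
  Insert 3 (step 1): P = [3];  Q = [1]
  Insert 5 (step 2): P = [3, 5];  Q = [1, 2]
  Insert 7 (step 3): P = [3, 5, 7];  Q = [1, 2, 3]
  Insert 9 (step 4): P = [3, 5, 7, 9];  Q = [1, 2, 3, 4]
  Insert 4 (step 5): P = [3, 4, 7, 9] / [5];  Q = [1, 2, 3, 4] / [5]
  Insert 8 (step 6): P = [3, 4, 7, 8] / [5, 9];  Q = [1, 2, 3, 4] / [5, 6]
  Insert 6 (step 7): P = [3, 4, 6, 8] / [5, 7] / [9];  Q = [1, 2, 3, 4] / [5, 6] / [7]
  Insert 1 (step 8): P = [1, 4, 6, 8] / [3, 7] / [5] / [9];  Q = [1, 2, 3, 4] / [5, 6] / [7] / [8]
  Insert 2 (step 9): P = [1, 2, 6, 8] / [3, 4] / [5, 7] / [9];  Q = [1, 2, 3, 4] / [5, 6] / [7, 9] / [8]
Final shape: (4, 2, 2, 1).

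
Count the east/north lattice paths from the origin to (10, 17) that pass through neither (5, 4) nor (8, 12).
Number of paths = 5147937

Inclusion–exclusion. Total paths: C(27, 10) = 8436285. Through P₁: C(9, 5)·C(18, 5) = 1079568. Through P₂: C(20, 8)·C(7, 2) = 2645370. Since P₁ is strictly southwest of P₂, a monotone path through both must visit P₁ then P₂; paths through both = C(9, 5)·C(11, 3)·C(7, 2) = 436590. Avoid both = 8436285 − 1079568 − 2645370 + 436590 = 5147937.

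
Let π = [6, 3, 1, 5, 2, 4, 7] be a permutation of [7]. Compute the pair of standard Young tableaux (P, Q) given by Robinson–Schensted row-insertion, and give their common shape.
P = [1, 2, 4, 7] / [3, 5] / [6];  Q = [1, 4, 6, 7] / [2, 5] / [3];  common shape = (4, 2, 1)

Row-insert the values π_1, π_2, … into P one at a time, bumping the leftmost entry strictly greater than the inserted value down to the next row. The recording tableau Q records, in position (i, j), the step at which that cell was added to P.
  Insert 6 (step 1): P = [6];  Q = [1]
  Insert 3 (step 2): P = [3] / [6];  Q = [1] / [2]
  Insert 1 (step 3): P = [1] / [3] / [6];  Q = [1] / [2] / [3]
  Insert 5 (step 4): P = [1, 5] / [3] / [6];  Q = [1, 4] / [2] / [3]
  Insert 2 (step 5): P = [1, 2] / [3, 5] / [6];  Q = [1, 4] / [2, 5] / [3]
  Insert 4 (step 6): P = [1, 2, 4] / [3, 5] / [6];  Q = [1, 4, 6] / [2, 5] / [3]
  Insert 7 (step 7): P = [1, 2, 4, 7] / [3, 5] / [6];  Q = [1, 4, 6, 7] / [2, 5] / [3]
Final shape: (4, 2, 1).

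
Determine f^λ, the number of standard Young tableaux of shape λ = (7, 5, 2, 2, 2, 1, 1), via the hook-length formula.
# SYT of shape (7, 5, 2, 2, 2, 1, 1) = 128931264

Hook-length formula: f^λ = n! / Π hook(c), product over all cells c of the Young diagram. For λ = (7, 5, 2, 2, 2, 1, 1), n = 20 boxes. Hook lengths by row (left-to-right, top-to-bottom): [13, 10, 6, 5, 4, 2, 1]; [10, 7, 3, 2, 1]; [6, 3]; [5, 2]; [4, 1]; [2]; [1]. Product of hooks = 18869760000. So f^λ = 20! / 18869760000 = 2432902008176640000 / 18869760000 = 128931264.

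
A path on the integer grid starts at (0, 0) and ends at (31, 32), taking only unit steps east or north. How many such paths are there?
Number of paths = 916312070471295267

A monotone lattice path from (0, 0) to (31, 32) consists of 31 east steps and 32 north steps in some order, so it is determined by which 31 of the 63 steps are east. The count is C(63, 31) = 916312070471295267.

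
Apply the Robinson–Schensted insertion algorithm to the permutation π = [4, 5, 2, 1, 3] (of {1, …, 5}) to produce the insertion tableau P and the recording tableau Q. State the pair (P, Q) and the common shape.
P = [1, 3] / [2, 5] / [4];  Q = [1, 2] / [3, 5] / [4];  common shape = (2, 2, 1)

Row-insert the values π_1, π_2, … into P one at a time, bumping the leftmost entry strictly greater than the inserted value down to the next row. The recording tableau Q records, in position (i, j), the step at which that cell was added to P.
  Insert 4 (step 1): P = [4];  Q = [1]
  Insert 5 (step 2): P = [4, 5];  Q = [1, 2]
  Insert 2 (step 3): P = [2, 5] / [4];  Q = [1, 2] / [3]
  Insert 1 (step 4): P = [1, 5] / [2] / [4];  Q = [1, 2] / [3] / [4]
  Insert 3 (step 5): P = [1, 3] / [2, 5] / [4];  Q = [1, 2] / [3, 5] / [4]
Final shape: (2, 2, 1).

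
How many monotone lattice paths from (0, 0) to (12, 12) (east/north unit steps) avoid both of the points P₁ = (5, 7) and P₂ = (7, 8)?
Number of paths = 1565458

Inclusion–exclusion. Total paths: C(24, 12) = 2704156. Through P₁: C(12, 5)·C(12, 7) = 627264. Through P₂: C(15, 7)·C(9, 5) = 810810. Since P₁ is strictly southwest of P₂, a monotone path through both must visit P₁ then P₂; paths through both = C(12, 5)·C(3, 2)·C(9, 5) = 299376. Avoid both = 2704156 − 627264 − 810810 + 299376 = 1565458.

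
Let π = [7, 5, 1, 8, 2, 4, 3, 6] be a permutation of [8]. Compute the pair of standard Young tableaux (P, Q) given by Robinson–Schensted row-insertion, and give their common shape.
P = [1, 2, 3, 6] / [4, 8] / [5] / [7];  Q = [1, 4, 6, 8] / [2, 5] / [3] / [7];  common shape = (4, 2, 1, 1)

Row-insert the values π_1, π_2, … into P one at a time, bumping the leftmost entry strictly greater than the inserted value down to the next row. The recording tableau Q records, in position (i, j), the step at which that cell was added to P.
  Insert 7 (step 1): P = [7];  Q = [1]
  Insert 5 (step 2): P = [5] / [7];  Q = [1] / [2]
  Insert 1 (step 3): P = [1] / [5] / [7];  Q = [1] / [2] / [3]
  Insert 8 (step 4): P = [1, 8] / [5] / [7];  Q = [1, 4] / [2] / [3]
  Insert 2 (step 5): P = [1, 2] / [5, 8] / [7];  Q = [1, 4] / [2, 5] / [3]
  Insert 4 (step 6): P = [1, 2, 4] / [5, 8] / [7];  Q = [1, 4, 6] / [2, 5] / [3]
  Insert 3 (step 7): P = [1, 2, 3] / [4, 8] / [5] / [7];  Q = [1, 4, 6] / [2, 5] / [3] / [7]
  Insert 6 (step 8): P = [1, 2, 3, 6] / [4, 8] / [5] / [7];  Q = [1, 4, 6, 8] / [2, 5] / [3] / [7]
Final shape: (4, 2, 1, 1).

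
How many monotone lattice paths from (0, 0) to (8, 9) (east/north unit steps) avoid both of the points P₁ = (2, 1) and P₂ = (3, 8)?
Number of paths = 14455

Inclusion–exclusion. Total paths: C(17, 8) = 24310. Through P₁: C(3, 2)·C(14, 6) = 9009. Through P₂: C(11, 3)·C(6, 5) = 990. Since P₁ is strictly southwest of P₂, a monotone path through both must visit P₁ then P₂; paths through both = C(3, 2)·C(8, 1)·C(6, 5) = 144. Avoid both = 24310 − 9009 − 990 + 144 = 14455.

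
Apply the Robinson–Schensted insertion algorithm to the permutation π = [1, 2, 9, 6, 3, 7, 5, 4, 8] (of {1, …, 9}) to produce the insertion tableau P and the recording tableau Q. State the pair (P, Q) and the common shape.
P = [1, 2, 3, 4, 8] / [5, 7] / [6] / [9];  Q = [1, 2, 3, 6, 9] / [4, 7] / [5] / [8];  common shape = (5, 2, 1, 1)

Row-insert the values π_1, π_2, … into P one at a time, bumping the leftmost entry strictly greater than the inserted value down to the next row. The recording tableau Q records, in position (i, j), the step at which that cell was added to P.
  Insert 1 (step 1): P = [1];  Q = [1]
  Insert 2 (step 2): P = [1, 2];  Q = [1, 2]
  Insert 9 (step 3): P = [1, 2, 9];  Q = [1, 2, 3]
  Insert 6 (step 4): P = [1, 2, 6] / [9];  Q = [1, 2, 3] / [4]
  Insert 3 (step 5): P = [1, 2, 3] / [6] / [9];  Q = [1, 2, 3] / [4] / [5]
  Insert 7 (step 6): P = [1, 2, 3, 7] / [6] / [9];  Q = [1, 2, 3, 6] / [4] / [5]
  Insert 5 (step 7): P = [1, 2, 3, 5] / [6, 7] / [9];  Q = [1, 2, 3, 6] / [4, 7] / [5]
  Insert 4 (step 8): P = [1, 2, 3, 4] / [5, 7] / [6] / [9];  Q = [1, 2, 3, 6] / [4, 7] / [5] / [8]
  Insert 8 (step 9): P = [1, 2, 3, 4, 8] / [5, 7] / [6] / [9];  Q = [1, 2, 3, 6, 9] / [4, 7] / [5] / [8]
Final shape: (5, 2, 1, 1).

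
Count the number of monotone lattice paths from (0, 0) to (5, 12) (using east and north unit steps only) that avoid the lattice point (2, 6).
Number of paths = 3836

Total paths from (0, 0) to (5, 12): C(17, 5) = 6188. Paths through (2, 6): (paths (0, 0) → (2, 6)) × (paths (2, 6) → (5, 12)) = C(8, 2) · C(9, 3) = 28 · 84 = 2352. Avoidance count = 6188 − 2352 = 3836.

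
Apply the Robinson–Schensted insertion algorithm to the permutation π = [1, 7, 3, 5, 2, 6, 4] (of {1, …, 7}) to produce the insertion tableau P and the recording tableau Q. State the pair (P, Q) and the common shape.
P = [1, 2, 4, 6] / [3, 5] / [7];  Q = [1, 2, 4, 6] / [3, 7] / [5];  common shape = (4, 2, 1)

Row-insert the values π_1, π_2, … into P one at a time, bumping the leftmost entry strictly greater than the inserted value down to the next row. The recording tableau Q records, in position (i, j), the step at which that cell was added to P.
  Insert 1 (step 1): P = [1];  Q = [1]
  Insert 7 (step 2): P = [1, 7];  Q = [1, 2]
  Insert 3 (step 3): P = [1, 3] / [7];  Q = [1, 2] / [3]
  Insert 5 (step 4): P = [1, 3, 5] / [7];  Q = [1, 2, 4] / [3]
  Insert 2 (step 5): P = [1, 2, 5] / [3] / [7];  Q = [1, 2, 4] / [3] / [5]
  Insert 6 (step 6): P = [1, 2, 5, 6] / [3] / [7];  Q = [1, 2, 4, 6] / [3] / [5]
  Insert 4 (step 7): P = [1, 2, 4, 6] / [3, 5] / [7];  Q = [1, 2, 4, 6] / [3, 7] / [5]
Final shape: (4, 2, 1).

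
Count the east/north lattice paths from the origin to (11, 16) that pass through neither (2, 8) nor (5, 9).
Number of paths = 8817393

Inclusion–exclusion. Total paths: C(27, 11) = 13037895. Through P₁: C(10, 2)·C(17, 9) = 1093950. Through P₂: C(14, 5)·C(13, 6) = 3435432. Since P₁ is strictly southwest of P₂, a monotone path through both must visit P₁ then P₂; paths through both = C(10, 2)·C(4, 3)·C(13, 6) = 308880. Avoid both = 13037895 − 1093950 − 3435432 + 308880 = 8817393.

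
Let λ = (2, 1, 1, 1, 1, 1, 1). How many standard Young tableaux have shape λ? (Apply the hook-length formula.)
# SYT of shape (2, 1, 1, 1, 1, 1, 1) = 7

Hook-length formula: f^λ = n! / Π hook(c), product over all cells c of the Young diagram. For λ = (2, 1, 1, 1, 1, 1, 1), n = 8 boxes. Hook lengths by row (left-to-right, top-to-bottom): [8, 1]; [6]; [5]; [4]; [3]; [2]; [1]. Product of hooks = 5760. So f^λ = 8! / 5760 = 40320 / 5760 = 7.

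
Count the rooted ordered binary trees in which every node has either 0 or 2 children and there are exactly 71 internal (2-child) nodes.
C_71 = 5175569924646105559418940193995065716350

These full binary trees are counted by the Catalan number C_n = (1/(n + 1)) · C(2n, n). For n = 71: C_71 = (1/72) · C(142, 71) = 372641034574519600278163693967644731577200/72 = 5175569924646105559418940193995065716350.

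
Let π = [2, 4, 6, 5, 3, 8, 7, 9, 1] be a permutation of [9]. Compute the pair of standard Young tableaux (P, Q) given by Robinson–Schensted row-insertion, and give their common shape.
P = [1, 3, 5, 7, 9] / [2, 8] / [4] / [6];  Q = [1, 2, 3, 6, 8] / [4, 7] / [5] / [9];  common shape = (5, 2, 1, 1)

Row-insert the values π_1, π_2, … into P one at a time, bumping the leftmost entry strictly greater than the inserted value down to the next row. The recording tableau Q records, in position (i, j), the step at which that cell was added to P.
  Insert 2 (step 1): P = [2];  Q = [1]
  Insert 4 (step 2): P = [2, 4];  Q = [1, 2]
  Insert 6 (step 3): P = [2, 4, 6];  Q = [1, 2, 3]
  Insert 5 (step 4): P = [2, 4, 5] / [6];  Q = [1, 2, 3] / [4]
  Insert 3 (step 5): P = [2, 3, 5] / [4] / [6];  Q = [1, 2, 3] / [4] / [5]
  Insert 8 (step 6): P = [2, 3, 5, 8] / [4] / [6];  Q = [1, 2, 3, 6] / [4] / [5]
  Insert 7 (step 7): P = [2, 3, 5, 7] / [4, 8] / [6];  Q = [1, 2, 3, 6] / [4, 7] / [5]
  Insert 9 (step 8): P = [2, 3, 5, 7, 9] / [4, 8] / [6];  Q = [1, 2, 3, 6, 8] / [4, 7] / [5]
  Insert 1 (step 9): P = [1, 3, 5, 7, 9] / [2, 8] / [4] / [6];  Q = [1, 2, 3, 6, 8] / [4, 7] / [5] / [9]
Final shape: (5, 2, 1, 1).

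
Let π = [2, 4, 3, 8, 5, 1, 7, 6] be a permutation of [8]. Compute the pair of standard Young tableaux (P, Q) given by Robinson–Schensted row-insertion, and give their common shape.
P = [1, 3, 5, 6] / [2, 7] / [4, 8];  Q = [1, 2, 4, 7] / [3, 5] / [6, 8];  common shape = (4, 2, 2)

Row-insert the values π_1, π_2, … into P one at a time, bumping the leftmost entry strictly greater than the inserted value down to the next row. The recording tableau Q records, in position (i, j), the step at which that cell was added to P.
  Insert 2 (step 1): P = [2];  Q = [1]
  Insert 4 (step 2): P = [2, 4];  Q = [1, 2]
  Insert 3 (step 3): P = [2, 3] / [4];  Q = [1, 2] / [3]
  Insert 8 (step 4): P = [2, 3, 8] / [4];  Q = [1, 2, 4] / [3]
  Insert 5 (step 5): P = [2, 3, 5] / [4, 8];  Q = [1, 2, 4] / [3, 5]
  Insert 1 (step 6): P = [1, 3, 5] / [2, 8] / [4];  Q = [1, 2, 4] / [3, 5] / [6]
  Insert 7 (step 7): P = [1, 3, 5, 7] / [2, 8] / [4];  Q = [1, 2, 4, 7] / [3, 5] / [6]
  Insert 6 (step 8): P = [1, 3, 5, 6] / [2, 7] / [4, 8];  Q = [1, 2, 4, 7] / [3, 5] / [6, 8]
Final shape: (4, 2, 2).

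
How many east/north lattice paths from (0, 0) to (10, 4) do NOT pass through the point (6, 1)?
Number of paths = 756

Total paths from (0, 0) to (10, 4): C(14, 10) = 1001. Paths through (6, 1): (paths (0, 0) → (6, 1)) × (paths (6, 1) → (10, 4)) = C(7, 6) · C(7, 4) = 7 · 35 = 245. Avoidance count = 1001 − 245 = 756.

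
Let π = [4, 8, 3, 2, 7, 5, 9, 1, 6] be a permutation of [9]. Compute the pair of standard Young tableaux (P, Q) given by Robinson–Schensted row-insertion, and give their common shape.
P = [1, 5, 6] / [2, 7, 9] / [3, 8] / [4];  Q = [1, 2, 7] / [3, 5, 9] / [4, 6] / [8];  common shape = (3, 3, 2, 1)

Row-insert the values π_1, π_2, … into P one at a time, bumping the leftmost entry strictly greater than the inserted value down to the next row. The recording tableau Q records, in position (i, j), the step at which that cell was added to P.
  Insert 4 (step 1): P = [4];  Q = [1]
  Insert 8 (step 2): P = [4, 8];  Q = [1, 2]
  Insert 3 (step 3): P = [3, 8] / [4];  Q = [1, 2] / [3]
  Insert 2 (step 4): P = [2, 8] / [3] / [4];  Q = [1, 2] / [3] / [4]
  Insert 7 (step 5): P = [2, 7] / [3, 8] / [4];  Q = [1, 2] / [3, 5] / [4]
  Insert 5 (step 6): P = [2, 5] / [3, 7] / [4, 8];  Q = [1, 2] / [3, 5] / [4, 6]
  Insert 9 (step 7): P = [2, 5, 9] / [3, 7] / [4, 8];  Q = [1, 2, 7] / [3, 5] / [4, 6]
  Insert 1 (step 8): P = [1, 5, 9] / [2, 7] / [3, 8] / [4];  Q = [1, 2, 7] / [3, 5] / [4, 6] / [8]
  Insert 6 (step 9): P = [1, 5, 6] / [2, 7, 9] / [3, 8] / [4];  Q = [1, 2, 7] / [3, 5, 9] / [4, 6] / [8]
Final shape: (3, 3, 2, 1).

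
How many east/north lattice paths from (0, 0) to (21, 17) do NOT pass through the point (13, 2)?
Number of paths = 28729660410

Total paths from (0, 0) to (21, 17): C(38, 21) = 28781143380. Paths through (13, 2): (paths (0, 0) → (13, 2)) × (paths (13, 2) → (21, 17)) = C(15, 13) · C(23, 8) = 105 · 490314 = 51482970. Avoidance count = 28781143380 − 51482970 = 28729660410.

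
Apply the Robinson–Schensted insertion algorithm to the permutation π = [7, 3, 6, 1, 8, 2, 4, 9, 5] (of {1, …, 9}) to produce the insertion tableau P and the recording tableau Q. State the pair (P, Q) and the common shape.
P = [1, 2, 4, 5] / [3, 6, 8, 9] / [7];  Q = [1, 3, 5, 8] / [2, 6, 7, 9] / [4];  common shape = (4, 4, 1)

Row-insert the values π_1, π_2, … into P one at a time, bumping the leftmost entry strictly greater than the inserted value down to the next row. The recording tableau Q records, in position (i, j), the step at which that cell was added to P.
  Insert 7 (step 1): P = [7];  Q = [1]
  Insert 3 (step 2): P = [3] / [7];  Q = [1] / [2]
  Insert 6 (step 3): P = [3, 6] / [7];  Q = [1, 3] / [2]
  Insert 1 (step 4): P = [1, 6] / [3] / [7];  Q = [1, 3] / [2] / [4]
  Insert 8 (step 5): P = [1, 6, 8] / [3] / [7];  Q = [1, 3, 5] / [2] / [4]
  Insert 2 (step 6): P = [1, 2, 8] / [3, 6] / [7];  Q = [1, 3, 5] / [2, 6] / [4]
  Insert 4 (step 7): P = [1, 2, 4] / [3, 6, 8] / [7];  Q = [1, 3, 5] / [2, 6, 7] / [4]
  Insert 9 (step 8): P = [1, 2, 4, 9] / [3, 6, 8] / [7];  Q = [1, 3, 5, 8] / [2, 6, 7] / [4]
  Insert 5 (step 9): P = [1, 2, 4, 5] / [3, 6, 8, 9] / [7];  Q = [1, 3, 5, 8] / [2, 6, 7, 9] / [4]
Final shape: (4, 4, 1).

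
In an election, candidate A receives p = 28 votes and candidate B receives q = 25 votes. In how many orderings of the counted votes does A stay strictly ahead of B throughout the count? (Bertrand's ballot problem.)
Strict-lead orderings = 51166197843852

Total orderings of the 53 votes with 28 for A: C(53, 28) = 903936161908052. By the Bertrand ballot formula (Cycle Lemma / reflection principle), the number of orderings in which A is strictly ahead of B throughout is (p − q)/(p + q) · C(p + q, p) = (28 − 25)/(28 + 25) · 903936161908052 = 51166197843852.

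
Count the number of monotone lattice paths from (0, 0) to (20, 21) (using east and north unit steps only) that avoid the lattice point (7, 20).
Number of paths = 269116504800

Total paths from (0, 0) to (20, 21): C(41, 20) = 269128937220. Paths through (7, 20): (paths (0, 0) → (7, 20)) × (paths (7, 20) → (20, 21)) = C(27, 7) · C(14, 13) = 888030 · 14 = 12432420. Avoidance count = 269128937220 − 12432420 = 269116504800.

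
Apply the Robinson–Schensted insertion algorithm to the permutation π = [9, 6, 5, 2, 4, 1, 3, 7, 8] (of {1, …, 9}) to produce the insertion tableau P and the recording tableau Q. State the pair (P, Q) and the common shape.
P = [1, 3, 7, 8] / [2, 4] / [5] / [6] / [9];  Q = [1, 5, 8, 9] / [2, 7] / [3] / [4] / [6];  common shape = (4, 2, 1, 1, 1)

Row-insert the values π_1, π_2, … into P one at a time, bumping the leftmost entry strictly greater than the inserted value down to the next row. The recording tableau Q records, in position (i, j), the step at which that cell was added to P.
  Insert 9 (step 1): P = [9];  Q = [1]
  Insert 6 (step 2): P = [6] / [9];  Q = [1] / [2]
  Insert 5 (step 3): P = [5] / [6] / [9];  Q = [1] / [2] / [3]
  Insert 2 (step 4): P = [2] / [5] / [6] / [9];  Q = [1] / [2] / [3] / [4]
  Insert 4 (step 5): P = [2, 4] / [5] / [6] / [9];  Q = [1, 5] / [2] / [3] / [4]
  Insert 1 (step 6): P = [1, 4] / [2] / [5] / [6] / [9];  Q = [1, 5] / [2] / [3] / [4] / [6]
  Insert 3 (step 7): P = [1, 3] / [2, 4] / [5] / [6] / [9];  Q = [1, 5] / [2, 7] / [3] / [4] / [6]
  Insert 7 (step 8): P = [1, 3, 7] / [2, 4] / [5] / [6] / [9];  Q = [1, 5, 8] / [2, 7] / [3] / [4] / [6]
  Insert 8 (step 9): P = [1, 3, 7, 8] / [2, 4] / [5] / [6] / [9];  Q = [1, 5, 8, 9] / [2, 7] / [3] / [4] / [6]
Final shape: (4, 2, 1, 1, 1).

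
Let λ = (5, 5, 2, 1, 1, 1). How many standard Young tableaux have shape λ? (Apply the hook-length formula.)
# SYT of shape (5, 5, 2, 1, 1, 1) = 112112

Hook-length formula: f^λ = n! / Π hook(c), product over all cells c of the Young diagram. For λ = (5, 5, 2, 1, 1, 1), n = 15 boxes. Hook lengths by row (left-to-right, top-to-bottom): [10, 6, 4, 3, 2]; [9, 5, 3, 2, 1]; [5, 1]; [3]; [2]; [1]. Product of hooks = 11664000. So f^λ = 15! / 11664000 = 1307674368000 / 11664000 = 112112.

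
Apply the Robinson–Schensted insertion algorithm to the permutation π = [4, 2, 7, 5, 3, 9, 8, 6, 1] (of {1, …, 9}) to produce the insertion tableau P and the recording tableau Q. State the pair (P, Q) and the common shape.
P = [1, 3, 6] / [2, 5, 8] / [4, 9] / [7];  Q = [1, 3, 6] / [2, 4, 7] / [5, 8] / [9];  common shape = (3, 3, 2, 1)

Row-insert the values π_1, π_2, … into P one at a time, bumping the leftmost entry strictly greater than the inserted value down to the next row. The recording tableau Q records, in position (i, j), the step at which that cell was added to P.
  Insert 4 (step 1): P = [4];  Q = [1]
  Insert 2 (step 2): P = [2] / [4];  Q = [1] / [2]
  Insert 7 (step 3): P = [2, 7] / [4];  Q = [1, 3] / [2]
  Insert 5 (step 4): P = [2, 5] / [4, 7];  Q = [1, 3] / [2, 4]
  Insert 3 (step 5): P = [2, 3] / [4, 5] / [7];  Q = [1, 3] / [2, 4] / [5]
  Insert 9 (step 6): P = [2, 3, 9] / [4, 5] / [7];  Q = [1, 3, 6] / [2, 4] / [5]
  Insert 8 (step 7): P = [2, 3, 8] / [4, 5, 9] / [7];  Q = [1, 3, 6] / [2, 4, 7] / [5]
  Insert 6 (step 8): P = [2, 3, 6] / [4, 5, 8] / [7, 9];  Q = [1, 3, 6] / [2, 4, 7] / [5, 8]
  Insert 1 (step 9): P = [1, 3, 6] / [2, 5, 8] / [4, 9] / [7];  Q = [1, 3, 6] / [2, 4, 7] / [5, 8] / [9]
Final shape: (3, 3, 2, 1).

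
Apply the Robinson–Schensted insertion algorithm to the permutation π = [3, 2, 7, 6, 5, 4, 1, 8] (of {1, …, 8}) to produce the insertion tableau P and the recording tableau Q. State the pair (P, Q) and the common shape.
P = [1, 4, 8] / [2, 5] / [3] / [6] / [7];  Q = [1, 3, 8] / [2, 4] / [5] / [6] / [7];  common shape = (3, 2, 1, 1, 1)

Row-insert the values π_1, π_2, … into P one at a time, bumping the leftmost entry strictly greater than the inserted value down to the next row. The recording tableau Q records, in position (i, j), the step at which that cell was added to P.
  Insert 3 (step 1): P = [3];  Q = [1]
  Insert 2 (step 2): P = [2] / [3];  Q = [1] / [2]
  Insert 7 (step 3): P = [2, 7] / [3];  Q = [1, 3] / [2]
  Insert 6 (step 4): P = [2, 6] / [3, 7];  Q = [1, 3] / [2, 4]
  Insert 5 (step 5): P = [2, 5] / [3, 6] / [7];  Q = [1, 3] / [2, 4] / [5]
  Insert 4 (step 6): P = [2, 4] / [3, 5] / [6] / [7];  Q = [1, 3] / [2, 4] / [5] / [6]
  Insert 1 (step 7): P = [1, 4] / [2, 5] / [3] / [6] / [7];  Q = [1, 3] / [2, 4] / [5] / [6] / [7]
  Insert 8 (step 8): P = [1, 4, 8] / [2, 5] / [3] / [6] / [7];  Q = [1, 3, 8] / [2, 4] / [5] / [6] / [7]
Final shape: (3, 2, 1, 1, 1).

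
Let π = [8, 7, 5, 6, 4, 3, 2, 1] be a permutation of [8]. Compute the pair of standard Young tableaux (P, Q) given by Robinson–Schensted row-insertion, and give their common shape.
P = [1, 6] / [2] / [3] / [4] / [5] / [7] / [8];  Q = [1, 4] / [2] / [3] / [5] / [6] / [7] / [8];  common shape = (2, 1, 1, 1, 1, 1, 1)

Row-insert the values π_1, π_2, … into P one at a time, bumping the leftmost entry strictly greater than the inserted value down to the next row. The recording tableau Q records, in position (i, j), the step at which that cell was added to P.
  Insert 8 (step 1): P = [8];  Q = [1]
  Insert 7 (step 2): P = [7] / [8];  Q = [1] / [2]
  Insert 5 (step 3): P = [5] / [7] / [8];  Q = [1] / [2] / [3]
  Insert 6 (step 4): P = [5, 6] / [7] / [8];  Q = [1, 4] / [2] / [3]
  Insert 4 (step 5): P = [4, 6] / [5] / [7] / [8];  Q = [1, 4] / [2] / [3] / [5]
  Insert 3 (step 6): P = [3, 6] / [4] / [5] / [7] / [8];  Q = [1, 4] / [2] / [3] / [5] / [6]
  Insert 2 (step 7): P = [2, 6] / [3] / [4] / [5] / [7] / [8];  Q = [1, 4] / [2] / [3] / [5] / [6] / [7]
  Insert 1 (step 8): P = [1, 6] / [2] / [3] / [4] / [5] / [7] / [8];  Q = [1, 4] / [2] / [3] / [5] / [6] / [7] / [8]
Final shape: (2, 1, 1, 1, 1, 1, 1).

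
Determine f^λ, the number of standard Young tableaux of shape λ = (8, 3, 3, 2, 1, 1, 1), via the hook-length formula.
# SYT of shape (8, 3, 3, 2, 1, 1, 1) = 22447854

Hook-length formula: f^λ = n! / Π hook(c), product over all cells c of the Young diagram. For λ = (8, 3, 3, 2, 1, 1, 1), n = 19 boxes. Hook lengths by row (left-to-right, top-to-bottom): [14, 10, 8, 5, 4, 3, 2, 1]; [8, 4, 2]; [7, 3, 1]; [5, 1]; [3]; [2]; [1]. Product of hooks = 5419008000. So f^λ = 19! / 5419008000 = 121645100408832000 / 5419008000 = 22447854.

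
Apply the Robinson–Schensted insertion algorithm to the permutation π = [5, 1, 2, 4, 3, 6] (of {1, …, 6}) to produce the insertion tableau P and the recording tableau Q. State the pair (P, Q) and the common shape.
P = [1, 2, 3, 6] / [4] / [5];  Q = [1, 3, 4, 6] / [2] / [5];  common shape = (4, 1, 1)

Row-insert the values π_1, π_2, … into P one at a time, bumping the leftmost entry strictly greater than the inserted value down to the next row. The recording tableau Q records, in position (i, j), the step at which that cell was added to P.
  Insert 5 (step 1): P = [5];  Q = [1]
  Insert 1 (step 2): P = [1] / [5];  Q = [1] / [2]
  Insert 2 (step 3): P = [1, 2] / [5];  Q = [1, 3] / [2]
  Insert 4 (step 4): P = [1, 2, 4] / [5];  Q = [1, 3, 4] / [2]
  Insert 3 (step 5): P = [1, 2, 3] / [4] / [5];  Q = [1, 3, 4] / [2] / [5]
  Insert 6 (step 6): P = [1, 2, 3, 6] / [4] / [5];  Q = [1, 3, 4, 6] / [2] / [5]
Final shape: (4, 1, 1).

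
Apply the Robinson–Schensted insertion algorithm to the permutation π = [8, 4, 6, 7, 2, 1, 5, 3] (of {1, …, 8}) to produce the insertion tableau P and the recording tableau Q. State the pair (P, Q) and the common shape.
P = [1, 3, 7] / [2, 5] / [4, 6] / [8];  Q = [1, 3, 4] / [2, 7] / [5, 8] / [6];  common shape = (3, 2, 2, 1)

Row-insert the values π_1, π_2, … into P one at a time, bumping the leftmost entry strictly greater than the inserted value down to the next row. The recording tableau Q records, in position (i, j), the step at which that cell was added to P.
  Insert 8 (step 1): P = [8];  Q = [1]
  Insert 4 (step 2): P = [4] / [8];  Q = [1] / [2]
  Insert 6 (step 3): P = [4, 6] / [8];  Q = [1, 3] / [2]
  Insert 7 (step 4): P = [4, 6, 7] / [8];  Q = [1, 3, 4] / [2]
  Insert 2 (step 5): P = [2, 6, 7] / [4] / [8];  Q = [1, 3, 4] / [2] / [5]
  Insert 1 (step 6): P = [1, 6, 7] / [2] / [4] / [8];  Q = [1, 3, 4] / [2] / [5] / [6]
  Insert 5 (step 7): P = [1, 5, 7] / [2, 6] / [4] / [8];  Q = [1, 3, 4] / [2, 7] / [5] / [6]
  Insert 3 (step 8): P = [1, 3, 7] / [2, 5] / [4, 6] / [8];  Q = [1, 3, 4] / [2, 7] / [5, 8] / [6]
Final shape: (3, 2, 2, 1).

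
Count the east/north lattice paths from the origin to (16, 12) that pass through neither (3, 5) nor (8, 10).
Number of paths = 24746565

Inclusion–exclusion. Total paths: C(28, 16) = 30421755. Through P₁: C(8, 3)·C(20, 13) = 4341120. Through P₂: C(18, 8)·C(10, 8) = 1969110. Since P₁ is strictly southwest of P₂, a monotone path through both must visit P₁ then P₂; paths through both = C(8, 3)·C(10, 5)·C(10, 8) = 635040. Avoid both = 30421755 − 4341120 − 1969110 + 635040 = 24746565.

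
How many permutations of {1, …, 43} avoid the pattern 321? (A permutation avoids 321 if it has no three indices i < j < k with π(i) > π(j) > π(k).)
C_43 = 150853479205085351660700

These 321-avoiding permutations are counted by the Catalan number C_n = (1/(n + 1)) · C(2n, n). For n = 43: C_43 = (1/44) · C(86, 43) = 6637553085023755473070800/44 = 150853479205085351660700.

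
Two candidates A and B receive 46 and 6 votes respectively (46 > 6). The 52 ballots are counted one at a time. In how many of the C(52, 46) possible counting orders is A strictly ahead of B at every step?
Strict-lead orderings = 15660400

Total orderings of the 52 votes with 46 for A: C(52, 46) = 20358520. By the Bertrand ballot formula (Cycle Lemma / reflection principle), the number of orderings in which A is strictly ahead of B throughout is (p − q)/(p + q) · C(p + q, p) = (46 − 6)/(46 + 6) · 20358520 = 15660400.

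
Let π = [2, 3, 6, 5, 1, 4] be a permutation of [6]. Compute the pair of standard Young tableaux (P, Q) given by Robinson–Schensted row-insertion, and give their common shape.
P = [1, 3, 4] / [2, 5] / [6];  Q = [1, 2, 3] / [4, 6] / [5];  common shape = (3, 2, 1)

Row-insert the values π_1, π_2, … into P one at a time, bumping the leftmost entry strictly greater than the inserted value down to the next row. The recording tableau Q records, in position (i, j), the step at which that cell was added to P.
  Insert 2 (step 1): P = [2];  Q = [1]
  Insert 3 (step 2): P = [2, 3];  Q = [1, 2]
  Insert 6 (step 3): P = [2, 3, 6];  Q = [1, 2, 3]
  Insert 5 (step 4): P = [2, 3, 5] / [6];  Q = [1, 2, 3] / [4]
  Insert 1 (step 5): P = [1, 3, 5] / [2] / [6];  Q = [1, 2, 3] / [4] / [5]
  Insert 4 (step 6): P = [1, 3, 4] / [2, 5] / [6];  Q = [1, 2, 3] / [4, 6] / [5]
Final shape: (3, 2, 1).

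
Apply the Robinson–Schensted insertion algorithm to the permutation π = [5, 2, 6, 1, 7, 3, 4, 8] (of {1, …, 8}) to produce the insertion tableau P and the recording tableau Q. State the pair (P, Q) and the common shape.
P = [1, 3, 4, 8] / [2, 6, 7] / [5];  Q = [1, 3, 5, 8] / [2, 6, 7] / [4];  common shape = (4, 3, 1)

Row-insert the values π_1, π_2, … into P one at a time, bumping the leftmost entry strictly greater than the inserted value down to the next row. The recording tableau Q records, in position (i, j), the step at which that cell was added to P.
  Insert 5 (step 1): P = [5];  Q = [1]
  Insert 2 (step 2): P = [2] / [5];  Q = [1] / [2]
  Insert 6 (step 3): P = [2, 6] / [5];  Q = [1, 3] / [2]
  Insert 1 (step 4): P = [1, 6] / [2] / [5];  Q = [1, 3] / [2] / [4]
  Insert 7 (step 5): P = [1, 6, 7] / [2] / [5];  Q = [1, 3, 5] / [2] / [4]
  Insert 3 (step 6): P = [1, 3, 7] / [2, 6] / [5];  Q = [1, 3, 5] / [2, 6] / [4]
  Insert 4 (step 7): P = [1, 3, 4] / [2, 6, 7] / [5];  Q = [1, 3, 5] / [2, 6, 7] / [4]
  Insert 8 (step 8): P = [1, 3, 4, 8] / [2, 6, 7] / [5];  Q = [1, 3, 5, 8] / [2, 6, 7] / [4]
Final shape: (4, 3, 1).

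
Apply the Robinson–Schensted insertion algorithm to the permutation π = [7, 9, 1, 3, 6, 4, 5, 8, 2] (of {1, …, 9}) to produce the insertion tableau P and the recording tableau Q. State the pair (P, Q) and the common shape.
P = [1, 2, 4, 5, 8] / [3, 9] / [6] / [7];  Q = [1, 2, 5, 7, 8] / [3, 4] / [6] / [9];  common shape = (5, 2, 1, 1)

Row-insert the values π_1, π_2, … into P one at a time, bumping the leftmost entry strictly greater than the inserted value down to the next row. The recording tableau Q records, in position (i, j), the step at which that cell was added to P.
  Insert 7 (step 1): P = [7];  Q = [1]
  Insert 9 (step 2): P = [7, 9];  Q = [1, 2]
  Insert 1 (step 3): P = [1, 9] / [7];  Q = [1, 2] / [3]
  Insert 3 (step 4): P = [1, 3] / [7, 9];  Q = [1, 2] / [3, 4]
  Insert 6 (step 5): P = [1, 3, 6] / [7, 9];  Q = [1, 2, 5] / [3, 4]
  Insert 4 (step 6): P = [1, 3, 4] / [6, 9] / [7];  Q = [1, 2, 5] / [3, 4] / [6]
  Insert 5 (step 7): P = [1, 3, 4, 5] / [6, 9] / [7];  Q = [1, 2, 5, 7] / [3, 4] / [6]
  Insert 8 (step 8): P = [1, 3, 4, 5, 8] / [6, 9] / [7];  Q = [1, 2, 5, 7, 8] / [3, 4] / [6]
  Insert 2 (step 9): P = [1, 2, 4, 5, 8] / [3, 9] / [6] / [7];  Q = [1, 2, 5, 7, 8] / [3, 4] / [6] / [9]
Final shape: (5, 2, 1, 1).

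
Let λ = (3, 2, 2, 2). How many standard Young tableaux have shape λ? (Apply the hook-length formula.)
# SYT of shape (3, 2, 2, 2) = 84

Hook-length formula: f^λ = n! / Π hook(c), product over all cells c of the Young diagram. For λ = (3, 2, 2, 2), n = 9 boxes. Hook lengths by row (left-to-right, top-to-bottom): [6, 5, 1]; [4, 3]; [3, 2]; [2, 1]. Product of hooks = 4320. So f^λ = 9! / 4320 = 362880 / 4320 = 84.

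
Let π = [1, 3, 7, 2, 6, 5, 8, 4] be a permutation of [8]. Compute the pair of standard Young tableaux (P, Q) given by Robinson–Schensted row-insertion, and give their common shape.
P = [1, 2, 4, 8] / [3, 5] / [6] / [7];  Q = [1, 2, 3, 7] / [4, 5] / [6] / [8];  common shape = (4, 2, 1, 1)

Row-insert the values π_1, π_2, … into P one at a time, bumping the leftmost entry strictly greater than the inserted value down to the next row. The recording tableau Q records, in position (i, j), the step at which that cell was added to P.
  Insert 1 (step 1): P = [1];  Q = [1]
  Insert 3 (step 2): P = [1, 3];  Q = [1, 2]
  Insert 7 (step 3): P = [1, 3, 7];  Q = [1, 2, 3]
  Insert 2 (step 4): P = [1, 2, 7] / [3];  Q = [1, 2, 3] / [4]
  Insert 6 (step 5): P = [1, 2, 6] / [3, 7];  Q = [1, 2, 3] / [4, 5]
  Insert 5 (step 6): P = [1, 2, 5] / [3, 6] / [7];  Q = [1, 2, 3] / [4, 5] / [6]
  Insert 8 (step 7): P = [1, 2, 5, 8] / [3, 6] / [7];  Q = [1, 2, 3, 7] / [4, 5] / [6]
  Insert 4 (step 8): P = [1, 2, 4, 8] / [3, 5] / [6] / [7];  Q = [1, 2, 3, 7] / [4, 5] / [6] / [8]
Final shape: (4, 2, 1, 1).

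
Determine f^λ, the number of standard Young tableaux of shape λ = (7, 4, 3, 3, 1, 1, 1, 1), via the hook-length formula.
# SYT of shape (7, 4, 3, 3, 1, 1, 1, 1) = 523783260

Hook-length formula: f^λ = n! / Π hook(c), product over all cells c of the Young diagram. For λ = (7, 4, 3, 3, 1, 1, 1, 1), n = 21 boxes. Hook lengths by row (left-to-right, top-to-bottom): [14, 9, 8, 5, 3, 2, 1]; [10, 5, 4, 1]; [8, 3, 2]; [7, 2, 1]; [4]; [3]; [2]; [1]. Product of hooks = 97542144000. So f^λ = 21! / 97542144000 = 51090942171709440000 / 97542144000 = 523783260.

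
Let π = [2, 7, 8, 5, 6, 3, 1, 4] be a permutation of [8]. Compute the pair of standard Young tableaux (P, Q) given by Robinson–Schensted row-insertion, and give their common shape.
P = [1, 3, 4] / [2, 6] / [5, 8] / [7];  Q = [1, 2, 3] / [4, 5] / [6, 8] / [7];  common shape = (3, 2, 2, 1)

Row-insert the values π_1, π_2, … into P one at a time, bumping the leftmost entry strictly greater than the inserted value down to the next row. The recording tableau Q records, in position (i, j), the step at which that cell was added to P.
  Insert 2 (step 1): P = [2];  Q = [1]
  Insert 7 (step 2): P = [2, 7];  Q = [1, 2]
  Insert 8 (step 3): P = [2, 7, 8];  Q = [1, 2, 3]
  Insert 5 (step 4): P = [2, 5, 8] / [7];  Q = [1, 2, 3] / [4]
  Insert 6 (step 5): P = [2, 5, 6] / [7, 8];  Q = [1, 2, 3] / [4, 5]
  Insert 3 (step 6): P = [2, 3, 6] / [5, 8] / [7];  Q = [1, 2, 3] / [4, 5] / [6]
  Insert 1 (step 7): P = [1, 3, 6] / [2, 8] / [5] / [7];  Q = [1, 2, 3] / [4, 5] / [6] / [7]
  Insert 4 (step 8): P = [1, 3, 4] / [2, 6] / [5, 8] / [7];  Q = [1, 2, 3] / [4, 5] / [6, 8] / [7]
Final shape: (3, 2, 2, 1).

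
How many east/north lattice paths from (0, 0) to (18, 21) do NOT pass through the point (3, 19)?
Number of paths = 62358934550

Total paths from (0, 0) to (18, 21): C(39, 18) = 62359143990. Paths through (3, 19): (paths (0, 0) → (3, 19)) × (paths (3, 19) → (18, 21)) = C(22, 3) · C(17, 15) = 1540 · 136 = 209440. Avoidance count = 62359143990 − 209440 = 62358934550.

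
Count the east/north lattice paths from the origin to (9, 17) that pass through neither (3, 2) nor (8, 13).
Number of paths = 1782860

Inclusion–exclusion. Total paths: C(26, 9) = 3124550. Through P₁: C(5, 3)·C(21, 6) = 542640. Through P₂: C(21, 8)·C(5, 1) = 1017450. Since P₁ is strictly southwest of P₂, a monotone path through both must visit P₁ then P₂; paths through both = C(5, 3)·C(16, 5)·C(5, 1) = 218400. Avoid both = 3124550 − 542640 − 1017450 + 218400 = 1782860.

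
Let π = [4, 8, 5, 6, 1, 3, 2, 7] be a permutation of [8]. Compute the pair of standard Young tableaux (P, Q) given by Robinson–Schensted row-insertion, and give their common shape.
P = [1, 2, 6, 7] / [3, 5] / [4] / [8];  Q = [1, 2, 4, 8] / [3, 6] / [5] / [7];  common shape = (4, 2, 1, 1)

Row-insert the values π_1, π_2, … into P one at a time, bumping the leftmost entry strictly greater than the inserted value down to the next row. The recording tableau Q records, in position (i, j), the step at which that cell was added to P.
  Insert 4 (step 1): P = [4];  Q = [1]
  Insert 8 (step 2): P = [4, 8];  Q = [1, 2]
  Insert 5 (step 3): P = [4, 5] / [8];  Q = [1, 2] / [3]
  Insert 6 (step 4): P = [4, 5, 6] / [8];  Q = [1, 2, 4] / [3]
  Insert 1 (step 5): P = [1, 5, 6] / [4] / [8];  Q = [1, 2, 4] / [3] / [5]
  Insert 3 (step 6): P = [1, 3, 6] / [4, 5] / [8];  Q = [1, 2, 4] / [3, 6] / [5]
  Insert 2 (step 7): P = [1, 2, 6] / [3, 5] / [4] / [8];  Q = [1, 2, 4] / [3, 6] / [5] / [7]
  Insert 7 (step 8): P = [1, 2, 6, 7] / [3, 5] / [4] / [8];  Q = [1, 2, 4, 8] / [3, 6] / [5] / [7]
Final shape: (4, 2, 1, 1).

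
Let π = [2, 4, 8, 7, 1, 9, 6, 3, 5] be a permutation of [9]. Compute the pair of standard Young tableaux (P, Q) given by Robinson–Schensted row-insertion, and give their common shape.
P = [1, 3, 5, 9] / [2, 4, 6] / [7] / [8];  Q = [1, 2, 3, 6] / [4, 7, 9] / [5] / [8];  common shape = (4, 3, 1, 1)

Row-insert the values π_1, π_2, … into P one at a time, bumping the leftmost entry strictly greater than the inserted value down to the next row. The recording tableau Q records, in position (i, j), the step at which that cell was added to P.
  Insert 2 (step 1): P = [2];  Q = [1]
  Insert 4 (step 2): P = [2, 4];  Q = [1, 2]
  Insert 8 (step 3): P = [2, 4, 8];  Q = [1, 2, 3]
  Insert 7 (step 4): P = [2, 4, 7] / [8];  Q = [1, 2, 3] / [4]
  Insert 1 (step 5): P = [1, 4, 7] / [2] / [8];  Q = [1, 2, 3] / [4] / [5]
  Insert 9 (step 6): P = [1, 4, 7, 9] / [2] / [8];  Q = [1, 2, 3, 6] / [4] / [5]
  Insert 6 (step 7): P = [1, 4, 6, 9] / [2, 7] / [8];  Q = [1, 2, 3, 6] / [4, 7] / [5]
  Insert 3 (step 8): P = [1, 3, 6, 9] / [2, 4] / [7] / [8];  Q = [1, 2, 3, 6] / [4, 7] / [5] / [8]
  Insert 5 (step 9): P = [1, 3, 5, 9] / [2, 4, 6] / [7] / [8];  Q = [1, 2, 3, 6] / [4, 7, 9] / [5] / [8]
Final shape: (4, 3, 1, 1).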